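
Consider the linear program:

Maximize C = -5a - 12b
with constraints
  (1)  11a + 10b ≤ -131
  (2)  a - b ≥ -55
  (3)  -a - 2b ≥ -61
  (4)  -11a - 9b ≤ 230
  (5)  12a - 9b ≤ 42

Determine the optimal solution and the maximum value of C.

a = -188/23, b = -358/23, maximum C = 5236/23

The optimum lies where -11a - 9b = 230 and 12a - 9b = 42.
Solving simultaneously gives a = -188/23, b = -358/23.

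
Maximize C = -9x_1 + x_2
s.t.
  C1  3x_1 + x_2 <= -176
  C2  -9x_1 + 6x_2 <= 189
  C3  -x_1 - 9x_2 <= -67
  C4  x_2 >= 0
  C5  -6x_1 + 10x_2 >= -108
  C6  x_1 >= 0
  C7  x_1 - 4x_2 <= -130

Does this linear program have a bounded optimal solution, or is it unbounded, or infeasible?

The boundaries -9x_1 + 6x_2 = 189 and x_1 - 4x_2 = -130 meet at (4/5, 327/10), but that point violates 3x_1 + x_2 ≤ -176. Every candidate vertex is excluded by some other constraint, so the feasible region is empty.

infeasible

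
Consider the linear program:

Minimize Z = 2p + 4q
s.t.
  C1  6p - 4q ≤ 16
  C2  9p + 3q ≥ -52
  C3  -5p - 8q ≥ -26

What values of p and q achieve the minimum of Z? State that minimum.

p = -80/27, q = -76/9, minimum Z = -1072/27

The binding constraints are 6p - 4q = 16 and 9p + 3q = -52.
Solving simultaneously gives p = -80/27, q = -76/9.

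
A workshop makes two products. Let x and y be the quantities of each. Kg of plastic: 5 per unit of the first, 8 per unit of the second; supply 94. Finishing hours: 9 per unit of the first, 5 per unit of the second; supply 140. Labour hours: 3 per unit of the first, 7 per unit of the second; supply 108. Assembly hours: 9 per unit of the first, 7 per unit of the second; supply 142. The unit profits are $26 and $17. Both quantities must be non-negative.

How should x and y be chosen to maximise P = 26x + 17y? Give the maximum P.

Extreme points and P = 26x + 17y:
  (0, 0) → P = 0
  (0, 47/4) → P = 799/4
  (140/9, 0) → P = 3640/9
  (478/37, 136/37) → P = 14740/37
  (15, 1) → P = 407

x = 15, y = 1, maximum P = 407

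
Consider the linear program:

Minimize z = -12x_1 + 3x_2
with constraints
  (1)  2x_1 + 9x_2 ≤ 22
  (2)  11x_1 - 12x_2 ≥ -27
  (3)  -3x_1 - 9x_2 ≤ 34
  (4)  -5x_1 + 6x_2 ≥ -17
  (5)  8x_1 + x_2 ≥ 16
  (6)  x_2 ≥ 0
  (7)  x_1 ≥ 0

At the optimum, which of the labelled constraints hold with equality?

(1) and (4)

Vertices and z = -12x_1 + 3x_2:
  (5, 4/3) → z = -56
  (61/35, 72/35) → z = -516/35
  (17/5, 0) → z = -204/5
  (2, 0) → z = -24

The minimum is at (5, 4/3). Substituting into each constraint, equality holds for (1) and (4); the remaining constraints have slack.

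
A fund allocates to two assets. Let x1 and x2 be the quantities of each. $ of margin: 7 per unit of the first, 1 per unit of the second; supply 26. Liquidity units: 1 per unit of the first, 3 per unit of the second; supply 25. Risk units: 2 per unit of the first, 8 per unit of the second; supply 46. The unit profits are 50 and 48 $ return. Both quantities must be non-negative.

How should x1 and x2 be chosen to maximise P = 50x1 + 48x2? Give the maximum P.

Feasible corners and P = 50x1 + 48x2:
  (0, 0) → P = 0
  (0, 23/4) → P = 276
  (26/7, 0) → P = 1300/7
  (3, 5) → P = 390

x1 = 3, x2 = 5, maximum P = 390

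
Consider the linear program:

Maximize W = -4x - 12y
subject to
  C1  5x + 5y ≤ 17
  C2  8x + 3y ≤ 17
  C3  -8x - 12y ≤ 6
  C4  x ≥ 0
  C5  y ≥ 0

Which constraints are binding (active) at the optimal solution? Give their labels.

C4 and C5

Feasible corners and W = -4x - 12y:
  (34/25, 51/25) → W = -748/25
  (0, 17/5) → W = -204/5
  (17/8, 0) → W = -17/2
  (0, 0) → W = 0

The maximum is at (0, 0). Substituting into each constraint, equality holds for C4 and C5; the remaining constraints have slack.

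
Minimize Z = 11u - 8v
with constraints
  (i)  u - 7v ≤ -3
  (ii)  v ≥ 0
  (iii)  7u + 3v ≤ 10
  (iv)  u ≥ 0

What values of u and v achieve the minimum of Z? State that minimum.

Vertices and Z = 11u - 8v:
  (61/52, 31/52) → Z = 423/52
  (0, 3/7) → Z = -24/7
  (0, 10/3) → Z = -80/3

At the optimal vertex, 7u + 3v = 10 and u = 0.
Solving simultaneously gives u = 0, v = 10/3.

u = 0, v = 10/3, minimum Z = -80/3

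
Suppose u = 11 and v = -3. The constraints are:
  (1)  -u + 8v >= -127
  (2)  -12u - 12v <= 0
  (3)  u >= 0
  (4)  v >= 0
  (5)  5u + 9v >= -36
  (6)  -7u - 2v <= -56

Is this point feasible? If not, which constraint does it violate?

not feasible — violates (4)

Constraint (4): v = -3, which is not ≥ 0. All other constraints are satisfied.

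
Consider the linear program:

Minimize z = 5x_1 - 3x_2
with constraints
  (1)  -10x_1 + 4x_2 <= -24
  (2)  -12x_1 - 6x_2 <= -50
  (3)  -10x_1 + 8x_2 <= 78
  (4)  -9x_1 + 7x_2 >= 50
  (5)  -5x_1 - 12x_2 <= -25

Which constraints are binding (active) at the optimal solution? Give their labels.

Vertices and z = 5x_1 - 3x_2:
  (63/5, 51/2) → z = -27/2
  (184/17, 358/17) → z = -154/17
  (73, 101) → z = 62

The minimum is at (63/5, 51/2). Substituting into each constraint, equality holds for (1) and (3); the remaining constraints have slack.

(1) and (3)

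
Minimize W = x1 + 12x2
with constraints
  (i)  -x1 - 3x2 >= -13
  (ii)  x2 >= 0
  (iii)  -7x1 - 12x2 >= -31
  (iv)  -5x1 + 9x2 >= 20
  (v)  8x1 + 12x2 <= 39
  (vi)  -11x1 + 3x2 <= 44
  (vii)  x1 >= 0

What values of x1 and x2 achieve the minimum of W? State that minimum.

Extreme points and W = x1 + 12x2:
  (13/41, 295/123) → W = 1193/41
  (0, 31/12) → W = 31
  (0, 20/9) → W = 80/3

x1 = 0, x2 = 20/9, minimum W = 80/3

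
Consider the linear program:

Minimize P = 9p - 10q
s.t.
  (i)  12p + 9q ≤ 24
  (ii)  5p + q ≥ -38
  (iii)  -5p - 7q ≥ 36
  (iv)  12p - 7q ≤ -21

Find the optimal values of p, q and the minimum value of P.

Feasible corners and P = 9p - 10q:
  (-23/3, 1/3) → P = -217/3
  (-287/47, -351/47) → P = 927/47
  (-57/17, -327/119) → P = -321/119

The optimum lies where 5p + q = -38 and -5p - 7q = 36.
Solving simultaneously gives p = -23/3, q = 1/3.

p = -23/3, q = 1/3, minimum P = -217/3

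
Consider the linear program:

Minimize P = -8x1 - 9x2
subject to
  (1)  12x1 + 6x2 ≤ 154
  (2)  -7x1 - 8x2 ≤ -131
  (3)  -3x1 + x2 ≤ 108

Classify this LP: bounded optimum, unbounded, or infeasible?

Corner points and P = -8x1 - 9x2:
  (223/27, 247/27) → P = -4007/27
  (-247/15, 293/5) → P = -1187/3
  (-733/31, 1149/31) → P = -4477/31
The feasible region has finitely many vertices and no improving ray; the minimum is -1187/3 at (-247/15, 293/5).

bounded optimum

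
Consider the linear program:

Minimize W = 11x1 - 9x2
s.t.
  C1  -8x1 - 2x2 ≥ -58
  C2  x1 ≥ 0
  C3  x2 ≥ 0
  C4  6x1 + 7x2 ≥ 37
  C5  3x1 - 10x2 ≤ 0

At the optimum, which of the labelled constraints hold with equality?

Vertices and W = 11x1 - 9x2:
  (0, 29) → W = -261
  (290/43, 87/43) → W = 2407/43
  (0, 37/7) → W = -333/7
  (370/81, 37/27) → W = 3071/81

The minimum is at (0, 29). Substituting into each constraint, equality holds for C1 and C2; the remaining constraints have slack.

C1 and C2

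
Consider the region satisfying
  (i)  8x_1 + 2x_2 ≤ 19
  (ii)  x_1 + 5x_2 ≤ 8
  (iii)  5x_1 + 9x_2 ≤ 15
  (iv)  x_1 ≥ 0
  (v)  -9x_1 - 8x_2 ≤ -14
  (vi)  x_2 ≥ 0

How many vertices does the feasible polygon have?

5

Intersecting each pair of boundary lines and keeping only the points that satisfy every inequality leaves:
  (141/62, 25/62)
  (19/8, 0)
  (3/16, 25/16)
  (6/37, 58/37)
  (14/9, 0)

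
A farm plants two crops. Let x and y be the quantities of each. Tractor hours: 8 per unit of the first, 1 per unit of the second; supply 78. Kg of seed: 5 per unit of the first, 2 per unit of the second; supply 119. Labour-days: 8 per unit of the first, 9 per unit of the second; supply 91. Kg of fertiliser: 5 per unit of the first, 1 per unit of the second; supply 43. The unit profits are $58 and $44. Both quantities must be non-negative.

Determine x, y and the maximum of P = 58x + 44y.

The binding constraints are 8x + 9y = 91 and 5x + y = 43.
Solving simultaneously gives x = 8, y = 3.

x = 8, y = 3, maximum P = 596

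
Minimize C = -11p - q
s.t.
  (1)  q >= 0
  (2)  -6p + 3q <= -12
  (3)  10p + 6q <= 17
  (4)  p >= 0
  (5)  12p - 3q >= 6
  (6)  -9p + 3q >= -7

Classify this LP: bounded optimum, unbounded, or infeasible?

The boundaries q = 0 and 12p - 3q = 6 meet at (1/2, 0), but that point violates -6p + 3q ≤ -12. Every candidate vertex is excluded by some other constraint, so the feasible region is empty.

infeasible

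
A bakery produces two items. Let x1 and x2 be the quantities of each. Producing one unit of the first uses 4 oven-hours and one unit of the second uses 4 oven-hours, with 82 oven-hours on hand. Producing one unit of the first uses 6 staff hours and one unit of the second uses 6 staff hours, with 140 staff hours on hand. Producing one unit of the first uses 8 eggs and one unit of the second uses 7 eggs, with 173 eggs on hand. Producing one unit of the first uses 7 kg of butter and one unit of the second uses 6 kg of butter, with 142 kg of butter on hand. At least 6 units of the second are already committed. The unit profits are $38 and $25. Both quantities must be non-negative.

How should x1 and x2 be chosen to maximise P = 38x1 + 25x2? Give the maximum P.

Feasible corners and P = 38x1 + 25x2:
  (0, 41/2) → P = 1025/2
  (0, 6) → P = 150
  (29/2, 6) → P = 701

The binding constraints are 4x1 + 4x2 = 82 and x2 = 6.
Solving simultaneously gives x1 = 29/2, x2 = 6.

x1 = 29/2, x2 = 6, maximum P = 701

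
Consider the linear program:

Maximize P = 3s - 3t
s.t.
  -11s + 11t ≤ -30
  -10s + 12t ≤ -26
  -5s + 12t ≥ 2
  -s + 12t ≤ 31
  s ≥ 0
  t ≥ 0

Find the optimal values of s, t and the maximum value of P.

s = 29/4, t = 51/16, maximum P = 195/16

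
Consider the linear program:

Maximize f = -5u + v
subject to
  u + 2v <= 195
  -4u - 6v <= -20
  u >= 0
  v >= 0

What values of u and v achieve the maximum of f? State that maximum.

Corner points and f = -5u + v:
  (0, 195/2) → f = 195/2
  (195, 0) → f = -975
  (0, 10/3) → f = 10/3
  (5, 0) → f = -25

u = 0, v = 195/2, maximum f = 195/2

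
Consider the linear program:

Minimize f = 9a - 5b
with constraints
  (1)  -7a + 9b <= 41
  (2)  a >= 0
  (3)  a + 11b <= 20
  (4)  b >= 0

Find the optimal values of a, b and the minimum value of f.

a = 0, b = 20/11, minimum f = -100/11

Feasible corners and f = 9a - 5b:
  (0, 20/11) → f = -100/11
  (0, 0) → f = 0
  (20, 0) → f = 180

At the optimal vertex, a = 0 and a + 11b = 20.
Solving simultaneously gives a = 0, b = 20/11.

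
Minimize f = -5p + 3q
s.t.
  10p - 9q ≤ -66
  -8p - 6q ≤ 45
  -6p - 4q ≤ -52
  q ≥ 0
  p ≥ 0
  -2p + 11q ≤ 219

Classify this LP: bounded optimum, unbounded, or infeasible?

bounded optimum

Corner points and f = -5p + 3q:
  (102/47, 458/47) → f = 864/47
  (1245/92, 1029/46) → f = -51/92
  (0, 13) → f = 39
  (0, 219/11) → f = 657/11
The feasible region has finitely many vertices and no improving ray; the minimum is -51/92 at (1245/92, 1029/46).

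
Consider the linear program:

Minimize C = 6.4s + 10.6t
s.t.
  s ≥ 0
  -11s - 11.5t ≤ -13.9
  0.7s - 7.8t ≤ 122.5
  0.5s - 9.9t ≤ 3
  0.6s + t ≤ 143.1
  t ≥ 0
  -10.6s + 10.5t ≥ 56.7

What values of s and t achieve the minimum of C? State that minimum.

Feasible corners and C = 6.4s + 10.6t:
  (0, 1431/10) → C = 75843/50
  (0, 27/5) → C = 1431/25
  (28917/338, 77544/845) → C = 6423192/4225

The binding constraints are s = 0 and -10.6s + 10.5t = 56.7.
Solving simultaneously gives s = 0, t = 27/5.

s = 0, t = 5.4, minimum C = 57.24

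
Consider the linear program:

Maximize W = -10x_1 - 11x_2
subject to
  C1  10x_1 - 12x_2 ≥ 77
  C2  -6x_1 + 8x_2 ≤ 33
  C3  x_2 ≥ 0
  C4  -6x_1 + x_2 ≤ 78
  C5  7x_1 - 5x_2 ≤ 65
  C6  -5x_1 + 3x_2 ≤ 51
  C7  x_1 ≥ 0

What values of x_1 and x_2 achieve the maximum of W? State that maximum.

x_1 = 77/10, x_2 = 0, maximum W = -77

Extreme points and W = -10x_1 - 11x_2:
  (77/10, 0) → W = -77
  (395/34, 111/34) → W = -5171/34
  (65/7, 0) → W = -650/7

At the optimal vertex, 10x_1 - 12x_2 = 77 and x_2 = 0.
Solving simultaneously gives x_1 = 77/10, x_2 = 0.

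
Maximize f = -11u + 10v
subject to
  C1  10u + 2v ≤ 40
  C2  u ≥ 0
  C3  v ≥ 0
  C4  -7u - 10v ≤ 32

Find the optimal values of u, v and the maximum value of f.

Extreme points and f = -11u + 10v:
  (0, 20) → f = 200
  (4, 0) → f = -44
  (0, 0) → f = 0

The optimum lies where 10u + 2v = 40 and u = 0.
Solving simultaneously gives u = 0, v = 20.

u = 0, v = 20, maximum f = 200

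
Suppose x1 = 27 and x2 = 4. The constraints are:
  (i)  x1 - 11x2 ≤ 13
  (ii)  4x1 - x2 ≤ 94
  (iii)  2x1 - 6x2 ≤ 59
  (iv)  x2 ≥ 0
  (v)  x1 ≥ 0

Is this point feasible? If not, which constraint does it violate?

Constraint (ii): 4x1 - x2 = 104, which is not ≤ 94. All other constraints are satisfied.

not feasible — violates (ii)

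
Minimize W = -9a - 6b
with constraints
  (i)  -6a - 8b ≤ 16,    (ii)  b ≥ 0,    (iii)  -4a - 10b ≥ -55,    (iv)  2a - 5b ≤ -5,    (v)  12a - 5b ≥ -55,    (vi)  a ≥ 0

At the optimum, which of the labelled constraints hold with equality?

Extreme points and W = -9a - 6b:
  (45/8, 13/4) → W = -561/8
  (0, 11/2) → W = -33
  (0, 1) → W = -6

The minimum is at (45/8, 13/4). Substituting into each constraint, equality holds for (iii) and (iv); the remaining constraints have slack.

(iii) and (iv)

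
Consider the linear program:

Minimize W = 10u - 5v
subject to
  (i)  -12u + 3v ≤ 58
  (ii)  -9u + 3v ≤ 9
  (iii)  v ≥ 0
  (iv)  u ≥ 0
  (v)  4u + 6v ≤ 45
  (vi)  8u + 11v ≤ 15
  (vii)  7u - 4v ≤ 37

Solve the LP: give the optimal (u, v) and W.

Extreme points and W = 10u - 5v:
  (0, 0) → W = 0
  (15/8, 0) → W = 75/4
  (0, 15/11) → W = -75/11

u = 0, v = 15/11, minimum W = -75/11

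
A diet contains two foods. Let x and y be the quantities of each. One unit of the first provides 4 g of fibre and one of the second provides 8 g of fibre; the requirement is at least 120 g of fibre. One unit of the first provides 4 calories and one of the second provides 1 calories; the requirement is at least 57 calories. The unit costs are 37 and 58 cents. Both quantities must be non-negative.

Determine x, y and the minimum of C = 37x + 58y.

x = 12, y = 9, minimum C = 966

Corner points and C = 37x + 58y:
  (0, 57) → C = 3306
  (30, 0) → C = 1110
  (12, 9) → C = 966
The feasible region is unbounded (it extends along (0, 1), (1, 0)), but C strictly increases along every unbounded feasible direction, so there is no improving ray and the minimum is attained at a vertex.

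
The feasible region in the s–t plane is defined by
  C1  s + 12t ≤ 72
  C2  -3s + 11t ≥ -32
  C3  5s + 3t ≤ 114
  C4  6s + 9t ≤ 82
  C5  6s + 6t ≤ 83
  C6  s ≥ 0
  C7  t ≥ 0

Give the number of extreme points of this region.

The feasible vertices (each the meet of two boundaries and inside every other half-plane) are:
  (16/3, 50/9)
  (0, 6)
  (1190/93, 18/31)
  (32/3, 0)
  (0, 0)

5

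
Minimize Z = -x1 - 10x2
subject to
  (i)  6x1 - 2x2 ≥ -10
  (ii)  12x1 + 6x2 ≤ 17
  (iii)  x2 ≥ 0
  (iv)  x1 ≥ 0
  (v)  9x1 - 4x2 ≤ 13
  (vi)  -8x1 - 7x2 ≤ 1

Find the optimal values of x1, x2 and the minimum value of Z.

Feasible corners and Z = -x1 - 10x2:
  (17/12, 0) → Z = -17/12
  (0, 17/6) → Z = -85/3
  (0, 0) → Z = 0

At the optimal vertex, 12x1 + 6x2 = 17 and x1 = 0.
Solving simultaneously gives x1 = 0, x2 = 17/6.

x1 = 0, x2 = 17/6, minimum Z = -85/3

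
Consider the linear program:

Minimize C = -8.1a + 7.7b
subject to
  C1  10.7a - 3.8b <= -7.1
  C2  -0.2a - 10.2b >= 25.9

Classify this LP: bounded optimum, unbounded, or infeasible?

unbounded

From the feasible point (-8542/5495, -27571/10990), moving in the direction (-3.8, -10.7) keeps every constraint satisfied while C decreases without bound.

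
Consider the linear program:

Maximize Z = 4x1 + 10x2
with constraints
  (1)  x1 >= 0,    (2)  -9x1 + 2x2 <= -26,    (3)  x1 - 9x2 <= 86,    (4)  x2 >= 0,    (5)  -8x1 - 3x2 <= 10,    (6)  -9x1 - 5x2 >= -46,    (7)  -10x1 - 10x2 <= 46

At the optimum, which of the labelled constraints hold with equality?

(2) and (6)

Corner points and Z = 4x1 + 10x2:
  (26/9, 0) → Z = 104/9
  (74/21, 20/7) → Z = 128/3
  (46/9, 0) → Z = 184/9

The maximum is at (74/21, 20/7). Substituting into each constraint, equality holds for (2) and (6); the remaining constraints have slack.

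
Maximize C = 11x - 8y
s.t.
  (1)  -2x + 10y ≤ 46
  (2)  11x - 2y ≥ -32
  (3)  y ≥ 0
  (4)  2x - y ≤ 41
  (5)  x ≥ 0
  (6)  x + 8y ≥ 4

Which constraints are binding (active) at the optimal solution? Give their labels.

Extreme points and C = 11x - 8y:
  (76/3, 29/3) → C = 604/3
  (0, 23/5) → C = -184/5
  (41/2, 0) → C = 451/2
  (4, 0) → C = 44
  (0, 1/2) → C = -4

The maximum is at (41/2, 0). Substituting into each constraint, equality holds for (3) and (4); the remaining constraints have slack.

(3) and (4)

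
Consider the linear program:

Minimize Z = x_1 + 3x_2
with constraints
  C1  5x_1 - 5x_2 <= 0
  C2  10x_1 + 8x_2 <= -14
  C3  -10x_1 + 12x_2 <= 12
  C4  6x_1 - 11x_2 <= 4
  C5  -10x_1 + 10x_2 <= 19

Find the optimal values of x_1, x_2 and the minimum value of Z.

Extreme points and Z = x_1 + 3x_2:
  (-7/9, -7/9) → Z = -28/9
  (-4/5, -4/5) → Z = -16/5
  (-33/25, -1/10) → Z = -81/50
  (-90/19, -56/19) → Z = -258/19

At the optimal vertex, -10x_1 + 12x_2 = 12 and 6x_1 - 11x_2 = 4.
Solving simultaneously gives x_1 = -90/19, x_2 = -56/19.

x_1 = -90/19, x_2 = -56/19, minimum Z = -258/19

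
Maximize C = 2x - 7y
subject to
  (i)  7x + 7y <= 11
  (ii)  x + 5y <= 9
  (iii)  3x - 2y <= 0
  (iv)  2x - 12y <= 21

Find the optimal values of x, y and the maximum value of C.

Corner points and C = 2x - 7y:
  (-2/7, 13/7) → C = -95/7
  (22/35, 33/35) → C = -187/35
  (-21/16, -63/32) → C = 357/32
The feasible region is unbounded (it extends along (-5, 1), (-6, -1)), but C strictly decreases along every unbounded feasible direction, so there is no improving ray and the maximum is attained at a vertex.

The optimum lies where 3x - 2y = 0 and 2x - 12y = 21.
Solving simultaneously gives x = -21/16, y = -63/32.

x = -21/16, y = -63/32, maximum C = 357/32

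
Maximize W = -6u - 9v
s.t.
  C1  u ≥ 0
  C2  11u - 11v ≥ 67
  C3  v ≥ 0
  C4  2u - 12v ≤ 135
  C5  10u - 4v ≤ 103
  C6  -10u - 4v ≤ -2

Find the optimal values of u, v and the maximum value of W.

The binding constraints are 11u - 11v = 67 and v = 0.
Solving simultaneously gives u = 67/11, v = 0.

u = 67/11, v = 0, maximum W = -402/11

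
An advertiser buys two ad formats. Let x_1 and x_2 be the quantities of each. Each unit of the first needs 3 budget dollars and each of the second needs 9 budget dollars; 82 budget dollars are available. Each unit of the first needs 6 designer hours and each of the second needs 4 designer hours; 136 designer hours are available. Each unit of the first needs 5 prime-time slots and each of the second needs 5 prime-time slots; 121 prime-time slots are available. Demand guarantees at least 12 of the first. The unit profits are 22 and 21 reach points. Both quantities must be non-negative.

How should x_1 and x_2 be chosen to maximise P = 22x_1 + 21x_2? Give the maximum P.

x_1 = 64/3, x_2 = 2, maximum P = 1534/3

Vertices and P = 22x_1 + 21x_2:
  (68/3, 0) → P = 1496/3
  (12, 0) → P = 264
  (64/3, 2) → P = 1534/3
  (12, 46/9) → P = 1114/3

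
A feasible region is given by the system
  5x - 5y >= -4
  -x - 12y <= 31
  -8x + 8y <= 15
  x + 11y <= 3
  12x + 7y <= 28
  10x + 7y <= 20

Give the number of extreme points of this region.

5

Intersecting each pair of boundary lines and keeping only the points that satisfy every inequality leaves:
  (-203/65, -151/65)
  (-29/60, 19/60)
  (553/137, -400/137)
  (199/103, 10/103)
  (4, -20/7)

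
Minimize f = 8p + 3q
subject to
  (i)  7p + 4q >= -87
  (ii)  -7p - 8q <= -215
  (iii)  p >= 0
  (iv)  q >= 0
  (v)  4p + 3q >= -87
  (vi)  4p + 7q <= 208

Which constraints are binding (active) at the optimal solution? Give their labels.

Feasible corners and f = 8p + 3q:
  (0, 215/8) → f = 645/8
  (215/7, 0) → f = 1720/7
  (0, 208/7) → f = 624/7
  (52, 0) → f = 416

The minimum is at (0, 215/8). Substituting into each constraint, equality holds for (ii) and (iii); the remaining constraints have slack.

(ii) and (iii)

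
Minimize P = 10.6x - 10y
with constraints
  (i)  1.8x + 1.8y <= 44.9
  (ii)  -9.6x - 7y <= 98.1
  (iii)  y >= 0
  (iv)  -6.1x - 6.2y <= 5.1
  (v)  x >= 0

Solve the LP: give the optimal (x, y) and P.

Vertices and P = 10.6x - 10y:
  (449/18, 0) → P = 23797/90
  (0, 449/18) → P = -2245/9
  (0, 0) → P = 0

x = 0, y = 449/18, minimum P = -2245/9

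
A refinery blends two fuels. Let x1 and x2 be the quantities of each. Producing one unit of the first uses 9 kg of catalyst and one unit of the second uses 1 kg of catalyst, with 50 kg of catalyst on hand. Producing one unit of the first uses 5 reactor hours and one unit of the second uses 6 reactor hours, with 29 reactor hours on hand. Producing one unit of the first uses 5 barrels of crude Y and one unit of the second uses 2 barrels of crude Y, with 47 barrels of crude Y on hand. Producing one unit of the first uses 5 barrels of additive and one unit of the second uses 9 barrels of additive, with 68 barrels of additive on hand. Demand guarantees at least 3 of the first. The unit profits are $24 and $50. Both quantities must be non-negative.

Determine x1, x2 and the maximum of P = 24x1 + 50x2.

x1 = 3, x2 = 7/3, maximum P = 566/3

Extreme points and P = 24x1 + 50x2:
  (50/9, 0) → P = 400/3
  (3, 0) → P = 72
  (271/49, 11/49) → P = 7054/49
  (3, 7/3) → P = 566/3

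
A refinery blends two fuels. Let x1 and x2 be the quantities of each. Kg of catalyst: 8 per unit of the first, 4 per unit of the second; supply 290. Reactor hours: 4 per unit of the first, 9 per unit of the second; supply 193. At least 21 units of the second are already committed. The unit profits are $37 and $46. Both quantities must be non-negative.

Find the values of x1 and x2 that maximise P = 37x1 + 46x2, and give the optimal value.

Extreme points and P = 37x1 + 46x2:
  (0, 193/9) → P = 8878/9
  (0, 21) → P = 966
  (1, 21) → P = 1003

The binding constraints are 4x1 + 9x2 = 193 and x2 = 21.
Solving simultaneously gives x1 = 1, x2 = 21.

x1 = 1, x2 = 21, maximum P = 1003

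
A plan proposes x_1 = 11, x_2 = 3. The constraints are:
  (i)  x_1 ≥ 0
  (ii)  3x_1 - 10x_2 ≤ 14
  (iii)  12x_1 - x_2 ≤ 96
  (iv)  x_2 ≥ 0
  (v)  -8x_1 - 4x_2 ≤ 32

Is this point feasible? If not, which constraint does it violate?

Constraint (iii): 12x_1 - x_2 = 129, which is not ≤ 96. All other constraints are satisfied.

not feasible — violates (iii)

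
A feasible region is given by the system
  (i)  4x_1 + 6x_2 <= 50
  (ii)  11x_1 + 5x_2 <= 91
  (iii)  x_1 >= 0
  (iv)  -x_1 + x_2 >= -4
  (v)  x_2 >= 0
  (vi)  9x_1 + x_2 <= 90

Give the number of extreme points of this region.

Of the 15 pairwise boundary intersections, those satisfying every inequality are:
  (148/23, 93/23)
  (0, 25/3)
  (111/16, 47/16)
  (0, 0)
  (4, 0)

5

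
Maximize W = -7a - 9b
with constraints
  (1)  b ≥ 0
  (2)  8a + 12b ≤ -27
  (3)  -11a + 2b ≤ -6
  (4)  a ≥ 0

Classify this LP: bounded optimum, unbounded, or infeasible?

The boundaries b = 0 and -11a + 2b = -6 meet at (6/11, 0), but that point violates 8a + 12b ≤ -27. Every candidate vertex is excluded by some other constraint, so the feasible region is empty.

infeasible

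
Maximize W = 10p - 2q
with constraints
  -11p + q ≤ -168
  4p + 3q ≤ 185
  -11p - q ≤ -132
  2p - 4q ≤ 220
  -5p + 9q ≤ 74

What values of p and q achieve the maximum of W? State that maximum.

p = 700/11, q = -255/11, maximum W = 7510/11

Extreme points and W = 10p - 2q:
  (150/11, -18) → W = 1896/11
  (793/47, 827/47) → W = 6276/47
  (700/11, -255/11) → W = 7510/11
  (481/17, 407/17) → W = 3996/17
  (374/23, -1078/23) → W = 5896/23

The binding constraints are 4p + 3q = 185 and 2p - 4q = 220.
Solving simultaneously gives p = 700/11, q = -255/11.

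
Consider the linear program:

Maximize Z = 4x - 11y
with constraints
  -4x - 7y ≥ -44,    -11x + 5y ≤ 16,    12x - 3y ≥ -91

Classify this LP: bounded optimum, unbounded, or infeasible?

From the feasible point (108/97, 548/97), moving in the direction (-3, -12) keeps every constraint satisfied while Z increases without bound.

unbounded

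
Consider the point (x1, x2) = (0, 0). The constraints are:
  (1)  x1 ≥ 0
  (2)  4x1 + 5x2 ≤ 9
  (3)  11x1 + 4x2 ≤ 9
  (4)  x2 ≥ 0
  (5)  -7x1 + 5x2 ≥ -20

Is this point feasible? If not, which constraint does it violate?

(1): 0 ≥ 0 ✓
(2): 0 ≤ 9 ✓
(3): 0 ≤ 9 ✓
(4): 0 ≥ 0 ✓
(5): 0 ≥ -20 ✓

feasible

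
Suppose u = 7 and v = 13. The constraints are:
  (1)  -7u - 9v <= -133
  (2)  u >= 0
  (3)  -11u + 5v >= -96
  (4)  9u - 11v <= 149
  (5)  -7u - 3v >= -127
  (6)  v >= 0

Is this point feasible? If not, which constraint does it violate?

(1): -166 ≤ -133 ✓
(2): 7 ≥ 0 ✓
(3): -12 ≥ -96 ✓
(4): -80 ≤ 149 ✓
(5): -88 ≥ -127 ✓
(6): 13 ≥ 0 ✓

feasible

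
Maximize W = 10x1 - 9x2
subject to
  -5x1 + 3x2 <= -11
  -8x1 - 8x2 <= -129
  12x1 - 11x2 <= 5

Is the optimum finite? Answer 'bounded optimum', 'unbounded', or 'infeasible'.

From the feasible point (475/64, 557/64), moving in the direction (11, 12) keeps every constraint satisfied while W increases without bound.

unbounded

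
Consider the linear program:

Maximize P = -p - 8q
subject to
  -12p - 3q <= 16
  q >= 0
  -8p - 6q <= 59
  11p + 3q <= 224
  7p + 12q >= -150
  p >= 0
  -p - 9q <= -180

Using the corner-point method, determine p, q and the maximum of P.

The binding constraints are p = 0 and -p - 9q = -180.
Solving simultaneously gives p = 0, q = 20.

p = 0, q = 20, maximum P = -160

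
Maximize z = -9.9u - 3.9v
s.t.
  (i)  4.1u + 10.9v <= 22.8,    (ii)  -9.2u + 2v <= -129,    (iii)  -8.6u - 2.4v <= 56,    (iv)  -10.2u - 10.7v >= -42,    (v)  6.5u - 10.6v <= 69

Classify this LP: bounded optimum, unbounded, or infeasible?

infeasible

The boundaries 4.1u + 10.9v = 22.8 and -8.6u - 2.4v = 56 meet at (-33256/4195, 21284/4195), but that point violates -9.2u + 2v ≤ -129. Every candidate vertex is excluded by some other constraint, so the feasible region is empty.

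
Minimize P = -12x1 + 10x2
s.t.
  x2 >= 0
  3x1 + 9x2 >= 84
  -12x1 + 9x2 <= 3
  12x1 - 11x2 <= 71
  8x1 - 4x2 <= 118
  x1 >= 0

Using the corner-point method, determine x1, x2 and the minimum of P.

x1 = 507/20, x2 = 106/5, minimum P = -461/5

Vertices and P = -12x1 + 10x2:
  (27/5, 113/15) → P = 158/15
  (521/47, 265/47) → P = -3602/47
  (179/4, 60) → P = 63
  (507/20, 106/5) → P = -461/5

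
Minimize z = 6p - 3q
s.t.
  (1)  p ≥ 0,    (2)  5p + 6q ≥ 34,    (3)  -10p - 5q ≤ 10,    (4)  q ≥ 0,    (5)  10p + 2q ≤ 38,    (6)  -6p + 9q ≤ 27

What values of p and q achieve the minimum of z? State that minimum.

Vertices and z = 6p - 3q:
  (16/5, 3) → z = 51/5
  (16/9, 113/27) → z = -17/9
  (48/17, 83/17) → z = 39/17

The binding constraints are 5p + 6q = 34 and -6p + 9q = 27.
Solving simultaneously gives p = 16/9, q = 113/27.

p = 16/9, q = 113/27, minimum z = -17/9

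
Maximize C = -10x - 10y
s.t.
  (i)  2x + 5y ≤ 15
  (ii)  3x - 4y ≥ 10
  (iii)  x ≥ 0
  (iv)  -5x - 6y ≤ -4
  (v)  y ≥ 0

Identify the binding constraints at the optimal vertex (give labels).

Extreme points and C = -10x - 10y:
  (110/23, 25/23) → C = -1350/23
  (15/2, 0) → C = -75
  (10/3, 0) → C = -100/3

The maximum is at (10/3, 0). Substituting into each constraint, equality holds for (ii) and (v); the remaining constraints have slack.

(ii) and (v)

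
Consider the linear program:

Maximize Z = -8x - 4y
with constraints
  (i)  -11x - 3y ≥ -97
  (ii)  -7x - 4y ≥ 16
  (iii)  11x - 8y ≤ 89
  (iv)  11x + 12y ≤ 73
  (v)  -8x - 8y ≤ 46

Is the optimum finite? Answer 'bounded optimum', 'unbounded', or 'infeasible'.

Feasible corners and Z = -8x - 4y:
  (57/25, -799/100) → Z = 343/25
  (-121/10, 687/40) → Z = 281/10
  (43/19, -609/76) → Z = 265/19
  (-142, 545/4) → Z = 591
The feasible region has finitely many vertices and no improving ray; the maximum is 591 at (-142, 545/4).

bounded optimum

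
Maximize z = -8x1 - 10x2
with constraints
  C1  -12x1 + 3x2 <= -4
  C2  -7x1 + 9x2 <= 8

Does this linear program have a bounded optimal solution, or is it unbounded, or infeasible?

From the feasible point (20/29, 124/87), moving in the direction (-3, -12) keeps every constraint satisfied while z increases without bound.

unbounded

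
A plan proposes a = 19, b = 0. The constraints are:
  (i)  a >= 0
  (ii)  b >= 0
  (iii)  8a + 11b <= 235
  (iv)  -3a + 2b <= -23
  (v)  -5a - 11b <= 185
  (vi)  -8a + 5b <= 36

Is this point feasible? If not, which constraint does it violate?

feasible

(i): 19 ≥ 0 ✓
(ii): 0 ≥ 0 ✓
(iii): 152 ≤ 235 ✓
(iv): -57 ≤ -23 ✓
(v): -95 ≤ 185 ✓
(vi): -152 ≤ 36 ✓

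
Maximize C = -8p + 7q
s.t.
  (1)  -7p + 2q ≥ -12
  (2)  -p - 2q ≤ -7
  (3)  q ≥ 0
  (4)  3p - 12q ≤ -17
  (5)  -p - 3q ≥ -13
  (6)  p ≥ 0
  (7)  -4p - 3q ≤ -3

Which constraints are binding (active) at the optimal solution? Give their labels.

Vertices and C = -8p + 7q:
  (19/8, 37/16) → C = -45/16
  (62/23, 79/23) → C = 57/23
  (0, 7/2) → C = 49/2
  (0, 13/3) → C = 91/3

The maximum is at (0, 13/3). Substituting into each constraint, equality holds for (5) and (6); the remaining constraints have slack.

(5) and (6)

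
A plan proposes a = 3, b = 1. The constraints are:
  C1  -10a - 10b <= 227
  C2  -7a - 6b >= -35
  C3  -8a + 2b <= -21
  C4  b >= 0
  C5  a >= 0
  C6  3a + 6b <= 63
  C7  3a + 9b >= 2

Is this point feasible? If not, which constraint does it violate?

feasible

C1: -40 ≤ 227 ✓
C2: -27 ≥ -35 ✓
C3: -22 ≤ -21 ✓
C4: 1 ≥ 0 ✓
C5: 3 ≥ 0 ✓
C6: 15 ≤ 63 ✓
C7: 18 ≥ 2 ✓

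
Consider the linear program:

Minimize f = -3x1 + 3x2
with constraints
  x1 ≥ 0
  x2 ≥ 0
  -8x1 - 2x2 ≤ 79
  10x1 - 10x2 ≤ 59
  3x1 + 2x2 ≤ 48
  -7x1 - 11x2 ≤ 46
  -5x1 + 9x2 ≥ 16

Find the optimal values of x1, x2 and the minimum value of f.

x1 = 400/37, x2 = 288/37, minimum f = -336/37

Feasible corners and f = -3x1 + 3x2:
  (0, 24) → f = 72
  (0, 16/9) → f = 16/3
  (400/37, 288/37) → f = -336/37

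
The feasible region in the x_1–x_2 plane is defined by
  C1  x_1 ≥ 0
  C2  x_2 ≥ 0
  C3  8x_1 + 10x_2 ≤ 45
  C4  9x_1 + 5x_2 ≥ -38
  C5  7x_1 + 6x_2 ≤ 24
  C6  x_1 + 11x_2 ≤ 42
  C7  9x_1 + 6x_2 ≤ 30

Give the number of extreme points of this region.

Pairwise boundary intersections that survive every other constraint:
  (0, 0)
  (0, 42/11)
  (10/3, 0)
  (12/71, 270/71)
  (3, 1/2)

5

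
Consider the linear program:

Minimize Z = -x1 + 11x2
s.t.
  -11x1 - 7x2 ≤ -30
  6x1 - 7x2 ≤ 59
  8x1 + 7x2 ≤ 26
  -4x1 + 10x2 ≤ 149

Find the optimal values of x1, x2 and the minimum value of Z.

Corner points and Z = -x1 + 11x2:
  (89/17, -67/17) → Z = -826/17
  (4/3, 46/21) → Z = 478/21
  (85/14, -158/49) → Z = -4071/98

x1 = 89/17, x2 = -67/17, minimum Z = -826/17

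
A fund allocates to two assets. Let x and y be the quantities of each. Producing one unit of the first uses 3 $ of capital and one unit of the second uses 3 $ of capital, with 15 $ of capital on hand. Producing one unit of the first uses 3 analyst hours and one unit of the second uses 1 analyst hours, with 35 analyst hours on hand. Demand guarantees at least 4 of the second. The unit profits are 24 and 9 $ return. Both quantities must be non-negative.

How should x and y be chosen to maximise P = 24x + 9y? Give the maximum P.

x = 1, y = 4, maximum P = 60

Corner points and P = 24x + 9y:
  (0, 5) → P = 45
  (0, 4) → P = 36
  (1, 4) → P = 60

At the optimal vertex, 3x + 3y = 15 and y = 4.
Solving simultaneously gives x = 1, y = 4.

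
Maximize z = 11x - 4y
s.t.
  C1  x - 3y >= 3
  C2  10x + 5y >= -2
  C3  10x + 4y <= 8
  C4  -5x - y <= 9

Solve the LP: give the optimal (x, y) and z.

x = 24/5, y = -10, maximum z = 464/5

Extreme points and z = 11x - 4y:
  (9/35, -32/35) → z = 227/35
  (18/17, -11/17) → z = 242/17
  (24/5, -10) → z = 464/5

The optimum lies where 10x + 5y = -2 and 10x + 4y = 8.
Solving simultaneously gives x = 24/5, y = -10.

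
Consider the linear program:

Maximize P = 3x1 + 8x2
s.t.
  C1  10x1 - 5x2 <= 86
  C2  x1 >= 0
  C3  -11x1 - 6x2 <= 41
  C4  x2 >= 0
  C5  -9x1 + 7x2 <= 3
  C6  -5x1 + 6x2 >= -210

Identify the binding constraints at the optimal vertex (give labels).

C1 and C5

Extreme points and P = 3x1 + 8x2:
  (43/5, 0) → P = 129/5
  (617/25, 804/25) → P = 8283/25
  (0, 0) → P = 0
  (0, 3/7) → P = 24/7

The maximum is at (617/25, 804/25). Substituting into each constraint, equality holds for C1 and C5; the remaining constraints have slack.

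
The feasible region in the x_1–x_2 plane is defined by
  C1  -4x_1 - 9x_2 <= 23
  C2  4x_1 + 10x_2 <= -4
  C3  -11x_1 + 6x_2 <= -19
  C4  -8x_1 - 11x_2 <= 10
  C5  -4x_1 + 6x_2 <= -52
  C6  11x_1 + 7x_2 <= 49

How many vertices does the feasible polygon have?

4

Of the 15 pairwise boundary intersections, those satisfying every inequality are:
  (163/28, -36/7)
  (602/71, -449/71)
  (128/23, -114/23)
  (7, -4)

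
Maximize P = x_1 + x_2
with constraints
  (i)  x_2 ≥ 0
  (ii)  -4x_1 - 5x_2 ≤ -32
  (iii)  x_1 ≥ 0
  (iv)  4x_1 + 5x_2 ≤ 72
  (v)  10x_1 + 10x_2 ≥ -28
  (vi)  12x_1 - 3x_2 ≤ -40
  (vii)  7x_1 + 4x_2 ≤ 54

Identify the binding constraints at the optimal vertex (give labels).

Extreme points and P = x_1 + x_2:
  (0, 40/3) → P = 40/3
  (0, 27/2) → P = 27/2
  (2/69, 928/69) → P = 310/23

The maximum is at (0, 27/2). Substituting into each constraint, equality holds for (iii) and (vii); the remaining constraints have slack.

(iii) and (vii)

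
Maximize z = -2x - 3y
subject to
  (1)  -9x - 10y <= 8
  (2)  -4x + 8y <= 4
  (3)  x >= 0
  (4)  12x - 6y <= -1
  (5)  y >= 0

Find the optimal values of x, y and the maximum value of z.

x = 0, y = 1/6, maximum z = -1/2

Extreme points and z = -2x - 3y:
  (0, 1/2) → z = -3/2
  (2/9, 11/18) → z = -41/18
  (0, 1/6) → z = -1/2

At the optimal vertex, x = 0 and 12x - 6y = -1.
Solving simultaneously gives x = 0, y = 1/6.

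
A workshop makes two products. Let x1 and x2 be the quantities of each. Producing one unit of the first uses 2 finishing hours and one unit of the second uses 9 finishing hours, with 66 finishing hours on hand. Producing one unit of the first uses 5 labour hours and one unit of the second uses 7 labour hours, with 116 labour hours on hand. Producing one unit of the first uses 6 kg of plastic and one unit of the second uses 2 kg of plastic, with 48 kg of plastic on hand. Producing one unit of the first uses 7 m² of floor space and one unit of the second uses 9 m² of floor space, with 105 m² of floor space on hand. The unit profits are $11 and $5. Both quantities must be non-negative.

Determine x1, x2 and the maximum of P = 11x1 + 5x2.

x1 = 6, x2 = 6, maximum P = 96

Extreme points and P = 11x1 + 5x2:
  (0, 0) → P = 0
  (0, 22/3) → P = 110/3
  (8, 0) → P = 88
  (6, 6) → P = 96

The binding constraints are 2x1 + 9x2 = 66 and 6x1 + 2x2 = 48.
Solving simultaneously gives x1 = 6, x2 = 6.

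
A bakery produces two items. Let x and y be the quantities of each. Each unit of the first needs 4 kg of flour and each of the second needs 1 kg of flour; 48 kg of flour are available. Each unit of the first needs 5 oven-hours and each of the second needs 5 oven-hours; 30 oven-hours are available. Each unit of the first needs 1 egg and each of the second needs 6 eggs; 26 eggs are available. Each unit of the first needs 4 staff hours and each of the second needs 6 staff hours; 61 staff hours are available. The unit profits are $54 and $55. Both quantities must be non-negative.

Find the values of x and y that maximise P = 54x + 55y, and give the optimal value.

Vertices and P = 54x + 55y:
  (0, 0) → P = 0
  (0, 13/3) → P = 715/3
  (6, 0) → P = 324
  (2, 4) → P = 328

x = 2, y = 4, maximum P = 328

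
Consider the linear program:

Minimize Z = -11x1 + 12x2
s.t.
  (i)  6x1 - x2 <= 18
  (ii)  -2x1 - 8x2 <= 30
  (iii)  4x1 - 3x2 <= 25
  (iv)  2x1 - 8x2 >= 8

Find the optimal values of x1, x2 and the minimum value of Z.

Extreme points and Z = -11x1 + 12x2:
  (57/25, -108/25) → Z = -1923/25
  (68/23, -6/23) → Z = -820/23
  (-11/2, -19/8) → Z = 32

The optimum lies where 6x1 - x2 = 18 and -2x1 - 8x2 = 30.
Solving simultaneously gives x1 = 57/25, x2 = -108/25.

x1 = 57/25, x2 = -108/25, minimum Z = -1923/25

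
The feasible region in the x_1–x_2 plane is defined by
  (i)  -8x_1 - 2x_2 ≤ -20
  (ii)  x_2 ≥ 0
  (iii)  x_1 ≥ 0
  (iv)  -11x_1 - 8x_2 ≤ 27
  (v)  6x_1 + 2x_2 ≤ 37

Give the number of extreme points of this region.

Of the 10 pairwise boundary intersections, those satisfying every inequality are:
  (5/2, 0)
  (0, 10)
  (37/6, 0)
  (0, 37/2)

4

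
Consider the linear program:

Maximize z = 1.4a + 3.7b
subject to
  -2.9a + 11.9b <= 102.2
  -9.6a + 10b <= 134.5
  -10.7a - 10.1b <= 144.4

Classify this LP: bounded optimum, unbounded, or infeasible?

unbounded

From the feasible point (-57855/8524, 59107/8524), moving in the direction (11.9, 2.9) keeps every constraint satisfied while z increases without bound.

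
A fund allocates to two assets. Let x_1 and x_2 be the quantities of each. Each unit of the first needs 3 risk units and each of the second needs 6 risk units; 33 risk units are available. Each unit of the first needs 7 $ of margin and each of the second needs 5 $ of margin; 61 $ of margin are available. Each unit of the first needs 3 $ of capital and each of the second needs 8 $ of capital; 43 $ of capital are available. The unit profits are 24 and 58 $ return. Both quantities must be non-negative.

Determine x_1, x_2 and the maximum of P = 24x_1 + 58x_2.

At the optimal vertex, 3x_1 + 6x_2 = 33 and 3x_1 + 8x_2 = 43.
Solving simultaneously gives x_1 = 1, x_2 = 5.

x_1 = 1, x_2 = 5, maximum P = 314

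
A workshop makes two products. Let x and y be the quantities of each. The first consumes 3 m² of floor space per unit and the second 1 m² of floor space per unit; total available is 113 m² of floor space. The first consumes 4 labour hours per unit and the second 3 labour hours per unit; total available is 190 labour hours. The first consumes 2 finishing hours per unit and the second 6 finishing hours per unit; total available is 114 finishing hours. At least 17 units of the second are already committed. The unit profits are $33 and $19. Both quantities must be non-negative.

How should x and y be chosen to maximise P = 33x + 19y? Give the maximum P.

The binding constraints are 2x + 6y = 114 and y = 17.
Solving simultaneously gives x = 6, y = 17.

x = 6, y = 17, maximum P = 521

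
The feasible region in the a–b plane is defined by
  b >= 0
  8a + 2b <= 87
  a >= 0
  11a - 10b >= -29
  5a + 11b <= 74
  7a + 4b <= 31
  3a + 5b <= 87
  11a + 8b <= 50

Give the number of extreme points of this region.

Of the 28 pairwise boundary intersections, those satisfying every inequality are:
  (0, 0)
  (31/7, 0)
  (0, 29/10)
  (134/99, 79/18)
  (4, 3/4)

5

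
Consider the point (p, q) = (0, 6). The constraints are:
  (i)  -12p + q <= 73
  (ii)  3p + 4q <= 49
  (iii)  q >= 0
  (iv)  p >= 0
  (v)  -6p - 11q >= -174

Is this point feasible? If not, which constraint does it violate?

(i): 6 ≤ 73 ✓
(ii): 24 ≤ 49 ✓
(iii): 6 ≥ 0 ✓
(iv): 0 ≥ 0 ✓
(v): -66 ≥ -174 ✓

feasible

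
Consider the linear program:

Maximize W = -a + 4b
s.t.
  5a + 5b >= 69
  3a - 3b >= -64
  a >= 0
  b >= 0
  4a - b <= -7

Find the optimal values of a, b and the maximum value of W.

Feasible corners and W = -a + 4b:
  (0, 69/5) → W = 276/5
  (34/25, 311/25) → W = 242/5
  (0, 64/3) → W = 256/3
  (43/9, 235/9) → W = 299/3

a = 43/9, b = 235/9, maximum W = 299/3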